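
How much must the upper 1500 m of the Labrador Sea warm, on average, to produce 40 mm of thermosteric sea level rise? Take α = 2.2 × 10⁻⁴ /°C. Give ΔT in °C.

ΔT = Δh/(αH) = 0.04 / (2.2×10⁻⁴ × 1500) ≈ 0.1212 °C

ΔT ≈ 0.121 °C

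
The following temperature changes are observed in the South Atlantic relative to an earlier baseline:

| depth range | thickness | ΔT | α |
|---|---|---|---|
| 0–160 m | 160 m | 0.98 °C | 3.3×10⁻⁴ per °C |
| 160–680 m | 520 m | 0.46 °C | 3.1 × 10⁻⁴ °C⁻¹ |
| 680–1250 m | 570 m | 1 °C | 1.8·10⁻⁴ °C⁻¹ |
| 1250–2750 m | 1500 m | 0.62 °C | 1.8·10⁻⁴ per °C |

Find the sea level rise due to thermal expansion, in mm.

396 mm

0–160 m: 3.3×10⁻⁴ × 160 × 0.98 = 0.051744 m
520 × 0.46 × 3.1×10⁻⁴ = 0.074152 m
680–1250 m: 1.8×10⁻⁴ × 570 × 1 = 0.10260 m
0.62 × 1.8×10⁻⁴ × 1500 = 0.16740 m
Δh = 0.051744 + 0.074152 + 0.10260 + 0.16740 = 0.395896 m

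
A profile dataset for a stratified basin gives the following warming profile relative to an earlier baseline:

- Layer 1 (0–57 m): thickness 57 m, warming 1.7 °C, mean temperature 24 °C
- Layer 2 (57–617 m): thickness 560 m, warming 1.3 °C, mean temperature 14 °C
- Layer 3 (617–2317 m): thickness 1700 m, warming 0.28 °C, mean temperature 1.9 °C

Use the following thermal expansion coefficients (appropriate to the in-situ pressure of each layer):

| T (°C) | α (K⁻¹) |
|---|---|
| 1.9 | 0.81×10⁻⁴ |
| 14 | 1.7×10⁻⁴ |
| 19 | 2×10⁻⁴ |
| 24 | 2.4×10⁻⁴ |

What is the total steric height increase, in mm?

Layer 1 at 24 °C → α = 2.4×10⁻⁴ K⁻¹
Layer 2 at 14 °C → α = 1.7×10⁻⁴ K⁻¹
Layer 3 at 1.9 °C → α = 0.81×10⁻⁴ K⁻¹
Layer 1: 2.4×10⁻⁴ × 1.7 × 57 = 0.023256 m
Layer 2: 1.7×10⁻⁴ × 560 × 1.3 = 0.12376 m
617–2317 m: 1700 × 0.81×10⁻⁴ × 0.28 = 0.038556 m
Δh = 0.023256 + 0.12376 + 0.038556 = 0.185572 m

Δh ≈ 190 mm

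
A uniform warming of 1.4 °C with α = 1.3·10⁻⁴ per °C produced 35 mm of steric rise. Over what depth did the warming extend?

H = Δh/(αΔT) = 0.035 / (1.3×10⁻⁴ × 1.4) ≈ 192.3 m

H ≈ 190 m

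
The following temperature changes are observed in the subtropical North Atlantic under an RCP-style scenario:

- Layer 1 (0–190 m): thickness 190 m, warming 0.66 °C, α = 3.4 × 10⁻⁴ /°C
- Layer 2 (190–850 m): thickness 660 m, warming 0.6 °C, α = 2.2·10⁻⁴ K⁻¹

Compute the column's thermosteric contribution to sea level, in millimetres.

Layer 1: 0.66 × 190 × 3.4×10⁻⁴ = 0.042636 m
Layer 2: 660 × 2.2×10⁻⁴ × 0.6 = 0.08712 m
Δh = 0.042636 + 0.08712 = 0.129756 m

about 130 mm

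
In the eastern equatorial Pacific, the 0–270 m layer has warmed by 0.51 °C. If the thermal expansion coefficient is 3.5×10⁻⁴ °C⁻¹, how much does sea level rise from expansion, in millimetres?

Δh = αΔT·H = 3.5×10⁻⁴ × 0.51 × 270 = 0.048195 m

about 48 mm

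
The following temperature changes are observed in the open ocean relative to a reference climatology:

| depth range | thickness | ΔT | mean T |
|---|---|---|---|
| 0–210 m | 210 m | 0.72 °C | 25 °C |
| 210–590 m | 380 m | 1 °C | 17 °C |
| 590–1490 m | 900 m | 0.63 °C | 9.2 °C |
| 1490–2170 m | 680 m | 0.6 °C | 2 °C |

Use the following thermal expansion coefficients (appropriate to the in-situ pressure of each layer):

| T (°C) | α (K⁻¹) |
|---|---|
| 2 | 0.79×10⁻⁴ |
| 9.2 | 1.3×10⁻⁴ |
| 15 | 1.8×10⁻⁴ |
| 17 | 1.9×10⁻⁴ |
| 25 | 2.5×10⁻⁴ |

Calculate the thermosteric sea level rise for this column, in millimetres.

Layer 1 at 25 °C → α = 2.5×10⁻⁴ K⁻¹
Layer 2 at 17 °C → α = 1.9×10⁻⁴ K⁻¹
Layer 3 at 9.2 °C → α = 1.3×10⁻⁴ K⁻¹
Layer 4 at 2 °C → α = 0.79×10⁻⁴ K⁻¹
210 × 0.72 × 2.5×10⁻⁴ = 0.03780 m
1.9×10⁻⁴ × 380 × 1 = 0.07220 m
1.3×10⁻⁴ × 0.63 × 900 = 0.07371 m
Layer 4: 0.6 × 680 × 0.79×10⁻⁴ = 0.032232 m
Δh = 0.03780 + 0.07220 + 0.07371 + 0.032232 = 0.215942 m ≈ 220 mm

220 mm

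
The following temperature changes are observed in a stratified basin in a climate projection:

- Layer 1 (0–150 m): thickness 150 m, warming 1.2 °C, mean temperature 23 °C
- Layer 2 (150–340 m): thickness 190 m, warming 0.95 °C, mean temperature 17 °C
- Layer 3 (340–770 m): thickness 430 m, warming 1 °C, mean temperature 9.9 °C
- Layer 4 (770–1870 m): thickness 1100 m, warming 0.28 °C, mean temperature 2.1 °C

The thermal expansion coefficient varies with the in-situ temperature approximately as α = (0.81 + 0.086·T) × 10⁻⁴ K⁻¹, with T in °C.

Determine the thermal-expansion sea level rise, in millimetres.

Layer 1: α = (0.81 + 0.086×23)×10⁻⁴ = 2.788×10⁻⁴ K⁻¹
Layer 2: α = (0.81 + 0.086×17)×10⁻⁴ = 2.272×10⁻⁴ K⁻¹
Layer 3: α = (0.81 + 0.086×9.9)×10⁻⁴ = 1.6614×10⁻⁴ K⁻¹
Layer 4: α = (0.81 + 0.086×2.1)×10⁻⁴ = 0.9906×10⁻⁴ K⁻¹
Layer 1: 150 × 2.788×10⁻⁴ × 1.2 = 0.050184 m
190 × 2.272×10⁻⁴ × 0.95 = 0.0410096 m
430 × 1.6614×10⁻⁴ × 1 = 0.0714402 m
1100 × 0.28 × 0.9906×10⁻⁴ = 0.03051048 m
Δh = 0.050184 + 0.0410096 + 0.0714402 + 0.03051048 = 0.19314428 m ≈ 193 mm

Δh ≈ 193 mm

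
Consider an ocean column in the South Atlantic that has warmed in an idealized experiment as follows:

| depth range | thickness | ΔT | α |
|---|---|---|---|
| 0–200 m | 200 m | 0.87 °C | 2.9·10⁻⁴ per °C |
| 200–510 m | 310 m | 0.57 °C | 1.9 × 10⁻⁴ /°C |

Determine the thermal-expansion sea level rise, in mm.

0–200 m: 200 × 2.9×10⁻⁴ × 0.87 = 0.05046 m
200–510 m: 0.57 × 310 × 1.9×10⁻⁴ = 0.033573 m
Δh = 0.05046 + 0.033573 = 0.084033 m ≈ 84 mm

Δh = 84 mm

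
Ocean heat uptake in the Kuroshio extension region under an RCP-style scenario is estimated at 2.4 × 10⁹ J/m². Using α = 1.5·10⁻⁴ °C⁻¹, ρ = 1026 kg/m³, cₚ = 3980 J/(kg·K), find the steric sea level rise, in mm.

Δh = αQ/(ρcₚ) = 1.5×10⁻⁴ × 2.4×10⁹ / (1026 × 3980) ≈ 0.08816 m

88.2 mm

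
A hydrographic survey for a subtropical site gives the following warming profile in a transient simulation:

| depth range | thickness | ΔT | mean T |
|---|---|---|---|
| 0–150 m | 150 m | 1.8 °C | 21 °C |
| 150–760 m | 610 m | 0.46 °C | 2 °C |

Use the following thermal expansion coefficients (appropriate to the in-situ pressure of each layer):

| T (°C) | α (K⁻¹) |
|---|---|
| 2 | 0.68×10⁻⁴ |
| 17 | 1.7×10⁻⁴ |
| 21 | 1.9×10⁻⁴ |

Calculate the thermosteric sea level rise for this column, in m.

Layer 1 at 21 °C → α = 1.9×10⁻⁴ K⁻¹
Layer 2 at 2 °C → α = 0.68×10⁻⁴ K⁻¹
1.9×10⁻⁴ × 1.8 × 150 = 0.05130 m
Layer 2: 0.46 × 610 × 0.68×10⁻⁴ = 0.0190808 m
Δh = 0.05130 + 0.0190808 = 0.0703808 m ≈ 0.0704 m

Δh = 0.0704 m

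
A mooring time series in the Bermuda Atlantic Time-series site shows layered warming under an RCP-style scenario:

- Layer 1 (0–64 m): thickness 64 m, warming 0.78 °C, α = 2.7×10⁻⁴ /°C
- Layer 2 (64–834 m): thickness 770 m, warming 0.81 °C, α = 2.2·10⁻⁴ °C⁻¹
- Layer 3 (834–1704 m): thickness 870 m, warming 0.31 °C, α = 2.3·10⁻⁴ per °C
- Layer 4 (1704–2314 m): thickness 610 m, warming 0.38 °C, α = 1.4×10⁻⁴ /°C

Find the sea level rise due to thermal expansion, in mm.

0–64 m: 2.7×10⁻⁴ × 64 × 0.78 = 0.0134784 m
64–834 m: 770 × 0.81 × 2.2×10⁻⁴ = 0.137214 m
834–1704 m: 870 × 2.3×10⁻⁴ × 0.31 = 0.062031 m
Layer 4: 1.4×10⁻⁴ × 610 × 0.38 = 0.032452 m
Δh = 0.0134784 + 0.137214 + 0.062031 + 0.032452 = 0.2451754 m ≈ 245 mm

Δh = 245 mm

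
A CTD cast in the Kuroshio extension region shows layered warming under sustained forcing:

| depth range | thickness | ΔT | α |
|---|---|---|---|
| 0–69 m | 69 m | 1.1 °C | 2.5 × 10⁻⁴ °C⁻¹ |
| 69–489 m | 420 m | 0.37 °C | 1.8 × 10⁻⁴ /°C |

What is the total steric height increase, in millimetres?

2.5×10⁻⁴ × 1.1 × 69 = 0.018975 m
420 × 1.8×10⁻⁴ × 0.37 = 0.027972 m
Δh = 0.018975 + 0.027972 = 0.046947 m ≈ 47 mm

about 47 mm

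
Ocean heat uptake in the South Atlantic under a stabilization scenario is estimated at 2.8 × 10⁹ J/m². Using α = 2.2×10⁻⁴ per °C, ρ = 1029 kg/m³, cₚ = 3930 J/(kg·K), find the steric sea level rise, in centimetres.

Δh = 15 cm

Δh = αQ/(ρcₚ) = 2.2×10⁻⁴ × 2.8×10⁹ / (1029 × 3930) ≈ 0.15233 m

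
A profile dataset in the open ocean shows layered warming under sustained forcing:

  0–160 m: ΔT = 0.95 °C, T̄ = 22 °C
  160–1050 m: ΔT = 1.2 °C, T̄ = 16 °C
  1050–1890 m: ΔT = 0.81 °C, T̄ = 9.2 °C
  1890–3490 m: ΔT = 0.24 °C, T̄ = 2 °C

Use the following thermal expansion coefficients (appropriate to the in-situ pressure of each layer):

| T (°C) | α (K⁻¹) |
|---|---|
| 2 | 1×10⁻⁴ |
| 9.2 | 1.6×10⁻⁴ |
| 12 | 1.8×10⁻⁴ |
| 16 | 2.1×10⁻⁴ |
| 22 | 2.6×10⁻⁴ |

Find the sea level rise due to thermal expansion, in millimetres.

411 mm of thermosteric rise

Layer 1 at 22 °C → α = 2.6×10⁻⁴ K⁻¹
Layer 2 at 16 °C → α = 2.1×10⁻⁴ K⁻¹
Layer 3 at 9.2 °C → α = 1.6×10⁻⁴ K⁻¹
Layer 4 at 2 °C → α = 1×10⁻⁴ K⁻¹
0–160 m: 160 × 0.95 × 2.6×10⁻⁴ = 0.03952 m
Layer 2: 2.1×10⁻⁴ × 890 × 1.2 = 0.22428 m
0.81 × 1.6×10⁻⁴ × 840 = 0.108864 m
1890–3490 m: 1×10⁻⁴ × 1600 × 0.24 = 0.03840 m
Δh = 0.03952 + 0.22428 + 0.108864 + 0.03840 = 0.411064 m ≈ 411 mm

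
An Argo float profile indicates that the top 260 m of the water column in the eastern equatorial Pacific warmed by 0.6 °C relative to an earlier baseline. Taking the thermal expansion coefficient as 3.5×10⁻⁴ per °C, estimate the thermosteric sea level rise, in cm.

Δh = αΔT·H = 3.5×10⁻⁴ × 0.6 × 260 = 0.05460 m

about 5.46 cm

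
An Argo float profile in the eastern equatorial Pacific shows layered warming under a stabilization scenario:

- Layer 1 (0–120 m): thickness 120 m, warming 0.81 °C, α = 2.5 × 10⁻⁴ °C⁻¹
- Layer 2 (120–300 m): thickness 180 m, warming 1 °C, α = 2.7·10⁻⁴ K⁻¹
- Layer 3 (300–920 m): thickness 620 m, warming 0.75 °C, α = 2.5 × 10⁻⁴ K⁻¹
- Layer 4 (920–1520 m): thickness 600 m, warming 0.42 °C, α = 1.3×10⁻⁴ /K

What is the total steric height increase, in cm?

120 × 0.81 × 2.5×10⁻⁴ = 0.02430 m
120–300 m: 1 × 2.7×10⁻⁴ × 180 = 0.04860 m
0.75 × 620 × 2.5×10⁻⁴ = 0.11625 m
Layer 4: 1.3×10⁻⁴ × 0.42 × 600 = 0.03276 m
Δh = 0.02430 + 0.04860 + 0.11625 + 0.03276 = 0.22191 m

about 22 cm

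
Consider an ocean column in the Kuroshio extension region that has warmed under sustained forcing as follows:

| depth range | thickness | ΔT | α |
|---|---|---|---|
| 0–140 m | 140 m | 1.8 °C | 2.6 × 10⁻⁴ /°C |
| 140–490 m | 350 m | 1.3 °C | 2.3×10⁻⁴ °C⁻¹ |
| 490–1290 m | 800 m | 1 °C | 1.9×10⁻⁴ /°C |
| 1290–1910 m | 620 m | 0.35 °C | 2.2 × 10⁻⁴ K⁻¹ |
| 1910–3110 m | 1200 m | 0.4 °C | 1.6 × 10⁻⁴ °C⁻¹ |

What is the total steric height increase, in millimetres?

0–140 m: 140 × 1.8 × 2.6×10⁻⁴ = 0.06552 m
1.3 × 350 × 2.3×10⁻⁴ = 0.10465 m
490–1290 m: 1.9×10⁻⁴ × 800 × 1 = 0.15200 m
1290–1910 m: 2.2×10⁻⁴ × 0.35 × 620 = 0.04774 m
1910–3110 m: 1200 × 1.6×10⁻⁴ × 0.4 = 0.07680 m
Δh = 0.06552 + 0.10465 + 0.15200 + 0.04774 + 0.07680 = 0.44671 m ≈ 450 mm

450 mm of thermosteric rise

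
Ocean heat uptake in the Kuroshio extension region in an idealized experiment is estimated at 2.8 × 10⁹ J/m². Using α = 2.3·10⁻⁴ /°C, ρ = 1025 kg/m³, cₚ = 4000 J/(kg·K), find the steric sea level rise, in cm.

Δh = αQ/(ρcₚ) = 2.3×10⁻⁴ × 2.8×10⁹ / (1025 × 4000) ≈ 0.15707 m

Δh = 15.7 cm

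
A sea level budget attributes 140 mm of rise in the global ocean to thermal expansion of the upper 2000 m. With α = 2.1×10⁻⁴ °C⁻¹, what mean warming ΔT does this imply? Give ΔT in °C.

0.333 °C

ΔT = Δh/(αH) = 0.14 / (2.1×10⁻⁴ × 2000) ≈ 0.3333 °C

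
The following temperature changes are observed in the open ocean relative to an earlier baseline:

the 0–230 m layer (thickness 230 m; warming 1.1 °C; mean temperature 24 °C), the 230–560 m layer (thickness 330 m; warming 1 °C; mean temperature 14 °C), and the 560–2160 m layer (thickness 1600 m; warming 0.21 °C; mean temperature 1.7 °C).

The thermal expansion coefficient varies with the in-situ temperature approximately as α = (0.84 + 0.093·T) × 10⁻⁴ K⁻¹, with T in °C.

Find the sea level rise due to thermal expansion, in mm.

Layer 1: α = (0.84 + 0.093×24)×10⁻⁴ = 3.072×10⁻⁴ K⁻¹
Layer 2: α = (0.84 + 0.093×14)×10⁻⁴ = 2.142×10⁻⁴ K⁻¹
Layer 3: α = (0.84 + 0.093×1.7)×10⁻⁴ = 0.9981×10⁻⁴ K⁻¹
0–230 m: 1.1 × 230 × 3.072×10⁻⁴ = 0.0777216 m
330 × 1 × 2.142×10⁻⁴ = 0.070686 m
Layer 3: 1600 × 0.9981×10⁻⁴ × 0.21 = 0.03353616 m
Δh = 0.0777216 + 0.070686 + 0.03353616 = 0.18194376 m

182 mm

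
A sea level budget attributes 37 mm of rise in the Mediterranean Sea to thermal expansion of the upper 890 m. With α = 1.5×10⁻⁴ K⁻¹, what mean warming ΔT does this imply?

about 0.28 °C

ΔT = Δh/(αH) = 0.037 / (1.5×10⁻⁴ × 890) ≈ 0.2772 °C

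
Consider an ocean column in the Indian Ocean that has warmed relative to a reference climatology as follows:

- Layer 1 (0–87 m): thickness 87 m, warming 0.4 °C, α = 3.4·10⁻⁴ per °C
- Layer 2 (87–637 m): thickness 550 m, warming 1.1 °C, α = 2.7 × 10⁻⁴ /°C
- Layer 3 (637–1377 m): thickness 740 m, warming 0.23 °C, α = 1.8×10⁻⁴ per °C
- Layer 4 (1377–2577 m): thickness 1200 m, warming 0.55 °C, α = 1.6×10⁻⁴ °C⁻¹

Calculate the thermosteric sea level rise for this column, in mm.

Layer 1: 3.4×10⁻⁴ × 0.4 × 87 = 0.011832 m
87–637 m: 1.1 × 550 × 2.7×10⁻⁴ = 0.16335 m
Layer 3: 0.23 × 740 × 1.8×10⁻⁴ = 0.030636 m
Layer 4: 1.6×10⁻⁴ × 0.55 × 1200 = 0.10560 m
Δh = 0.011832 + 0.16335 + 0.030636 + 0.10560 = 0.311418 m ≈ 311 mm

about 311 mm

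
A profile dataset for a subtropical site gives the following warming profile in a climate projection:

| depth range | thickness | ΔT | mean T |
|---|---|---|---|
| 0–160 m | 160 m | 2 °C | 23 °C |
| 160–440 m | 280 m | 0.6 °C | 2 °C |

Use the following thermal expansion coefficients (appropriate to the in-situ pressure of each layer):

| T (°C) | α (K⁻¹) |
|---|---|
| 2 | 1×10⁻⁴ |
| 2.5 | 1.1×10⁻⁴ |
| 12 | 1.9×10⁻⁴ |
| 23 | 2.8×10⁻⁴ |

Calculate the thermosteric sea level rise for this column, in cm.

about 10.6 cm

Layer 1 at 23 °C → α = 2.8×10⁻⁴ K⁻¹
Layer 2 at 2 °C → α = 1×10⁻⁴ K⁻¹
2.8×10⁻⁴ × 2 × 160 = 0.08960 m
160–440 m: 0.6 × 280 × 1×10⁻⁴ = 0.01680 m
Δh = 0.08960 + 0.01680 = 0.10640 m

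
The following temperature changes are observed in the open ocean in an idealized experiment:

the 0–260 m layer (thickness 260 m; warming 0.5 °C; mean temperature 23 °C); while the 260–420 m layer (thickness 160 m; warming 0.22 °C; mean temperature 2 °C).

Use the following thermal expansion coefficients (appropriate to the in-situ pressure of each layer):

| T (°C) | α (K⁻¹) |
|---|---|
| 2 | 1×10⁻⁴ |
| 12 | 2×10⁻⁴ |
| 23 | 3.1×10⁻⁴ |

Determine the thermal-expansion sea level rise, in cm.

about 4.4 cm

Layer 1 at 23 °C → α = 3.1×10⁻⁴ K⁻¹
Layer 2 at 2 °C → α = 1×10⁻⁴ K⁻¹
Layer 1: 0.5 × 3.1×10⁻⁴ × 260 = 0.04030 m
260–420 m: 1×10⁻⁴ × 0.22 × 160 = 0.00352 m
Δh = 0.04030 + 0.00352 = 0.04382 m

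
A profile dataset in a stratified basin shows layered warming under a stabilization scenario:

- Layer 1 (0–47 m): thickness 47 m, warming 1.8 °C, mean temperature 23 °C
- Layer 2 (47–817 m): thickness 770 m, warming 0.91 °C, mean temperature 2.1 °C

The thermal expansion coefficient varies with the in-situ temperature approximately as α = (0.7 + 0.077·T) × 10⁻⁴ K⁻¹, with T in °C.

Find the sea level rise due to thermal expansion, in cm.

Layer 1: α = (0.7 + 0.077×23)×10⁻⁴ = 2.471×10⁻⁴ K⁻¹
Layer 2: α = (0.7 + 0.077×2.1)×10⁻⁴ = 0.8617×10⁻⁴ K⁻¹
0–47 m: 1.8 × 47 × 2.471×10⁻⁴ = 0.02090466 m
47–817 m: 0.8617×10⁻⁴ × 770 × 0.91 = 0.060379319 m
Δh = 0.02090466 + 0.060379319 = 0.081283979 m

8.13 cm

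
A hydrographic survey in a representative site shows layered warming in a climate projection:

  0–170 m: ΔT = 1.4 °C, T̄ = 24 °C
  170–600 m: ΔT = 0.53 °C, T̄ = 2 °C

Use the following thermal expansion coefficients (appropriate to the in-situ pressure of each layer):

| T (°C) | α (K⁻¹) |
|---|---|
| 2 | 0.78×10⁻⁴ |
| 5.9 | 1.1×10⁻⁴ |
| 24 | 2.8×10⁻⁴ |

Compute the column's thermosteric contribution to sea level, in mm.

about 84.4 mm

Layer 1 at 24 °C → α = 2.8×10⁻⁴ K⁻¹
Layer 2 at 2 °C → α = 0.78×10⁻⁴ K⁻¹
0–170 m: 2.8×10⁻⁴ × 170 × 1.4 = 0.06664 m
Layer 2: 0.53 × 0.78×10⁻⁴ × 430 = 0.0177762 m
Δh = 0.06664 + 0.0177762 = 0.0844162 m ≈ 84.4 mm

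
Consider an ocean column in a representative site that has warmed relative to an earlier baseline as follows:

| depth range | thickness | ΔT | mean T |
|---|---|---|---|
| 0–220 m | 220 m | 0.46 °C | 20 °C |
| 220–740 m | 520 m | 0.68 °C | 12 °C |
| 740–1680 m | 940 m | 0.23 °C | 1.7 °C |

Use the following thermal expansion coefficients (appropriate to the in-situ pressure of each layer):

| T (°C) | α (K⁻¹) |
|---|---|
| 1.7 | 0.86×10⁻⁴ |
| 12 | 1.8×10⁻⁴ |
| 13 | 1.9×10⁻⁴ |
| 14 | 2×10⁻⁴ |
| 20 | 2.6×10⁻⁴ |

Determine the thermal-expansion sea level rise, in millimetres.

109 mm

Layer 1 at 20 °C → α = 2.6×10⁻⁴ K⁻¹
Layer 2 at 12 °C → α = 1.8×10⁻⁴ K⁻¹
Layer 3 at 1.7 °C → α = 0.86×10⁻⁴ K⁻¹
2.6×10⁻⁴ × 220 × 0.46 = 0.026312 m
Layer 2: 1.8×10⁻⁴ × 520 × 0.68 = 0.063648 m
0.23 × 0.86×10⁻⁴ × 940 = 0.0185932 m
Δh = 0.026312 + 0.063648 + 0.0185932 = 0.1085532 m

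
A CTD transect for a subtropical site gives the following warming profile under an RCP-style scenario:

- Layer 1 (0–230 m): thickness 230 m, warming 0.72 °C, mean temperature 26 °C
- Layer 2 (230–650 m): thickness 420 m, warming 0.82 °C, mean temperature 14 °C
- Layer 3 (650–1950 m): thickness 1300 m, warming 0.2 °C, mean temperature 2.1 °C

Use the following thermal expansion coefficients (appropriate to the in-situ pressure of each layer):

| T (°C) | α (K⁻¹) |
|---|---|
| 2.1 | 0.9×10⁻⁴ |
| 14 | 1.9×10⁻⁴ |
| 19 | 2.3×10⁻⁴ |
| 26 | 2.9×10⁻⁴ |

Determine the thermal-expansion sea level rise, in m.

0.137 m

Layer 1 at 26 °C → α = 2.9×10⁻⁴ K⁻¹
Layer 2 at 14 °C → α = 1.9×10⁻⁴ K⁻¹
Layer 3 at 2.1 °C → α = 0.9×10⁻⁴ K⁻¹
0–230 m: 0.72 × 230 × 2.9×10⁻⁴ = 0.048024 m
1.9×10⁻⁴ × 0.82 × 420 = 0.065436 m
650–1950 m: 0.2 × 1300 × 0.9×10⁻⁴ = 0.02340 m
Δh = 0.048024 + 0.065436 + 0.02340 = 0.13686 m ≈ 0.137 m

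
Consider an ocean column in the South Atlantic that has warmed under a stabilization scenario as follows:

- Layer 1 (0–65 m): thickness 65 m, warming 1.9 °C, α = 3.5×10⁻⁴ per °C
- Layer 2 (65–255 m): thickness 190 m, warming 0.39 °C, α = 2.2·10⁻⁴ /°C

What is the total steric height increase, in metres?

0–65 m: 1.9 × 65 × 3.5×10⁻⁴ = 0.043225 m
65–255 m: 2.2×10⁻⁴ × 0.39 × 190 = 0.016302 m
Δh = 0.043225 + 0.016302 = 0.059527 m ≈ 0.0595 m

0.0595 m of thermosteric rise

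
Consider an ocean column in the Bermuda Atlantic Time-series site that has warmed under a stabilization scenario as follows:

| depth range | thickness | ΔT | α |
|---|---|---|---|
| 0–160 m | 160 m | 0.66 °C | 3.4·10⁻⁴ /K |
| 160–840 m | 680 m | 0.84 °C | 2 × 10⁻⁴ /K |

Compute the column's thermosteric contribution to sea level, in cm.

0.66 × 160 × 3.4×10⁻⁴ = 0.035904 m
160–840 m: 680 × 2×10⁻⁴ × 0.84 = 0.11424 m
Δh = 0.035904 + 0.11424 = 0.150144 m

15 cm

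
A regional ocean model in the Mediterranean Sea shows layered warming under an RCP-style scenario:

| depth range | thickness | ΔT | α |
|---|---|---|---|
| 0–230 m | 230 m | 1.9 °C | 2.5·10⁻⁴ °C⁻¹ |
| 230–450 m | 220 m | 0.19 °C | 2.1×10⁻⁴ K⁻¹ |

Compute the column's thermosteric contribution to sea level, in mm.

230 × 1.9 × 2.5×10⁻⁴ = 0.10925 m
Layer 2: 2.1×10⁻⁴ × 220 × 0.19 = 0.008778 m
Δh = 0.10925 + 0.008778 = 0.118028 m

118 mm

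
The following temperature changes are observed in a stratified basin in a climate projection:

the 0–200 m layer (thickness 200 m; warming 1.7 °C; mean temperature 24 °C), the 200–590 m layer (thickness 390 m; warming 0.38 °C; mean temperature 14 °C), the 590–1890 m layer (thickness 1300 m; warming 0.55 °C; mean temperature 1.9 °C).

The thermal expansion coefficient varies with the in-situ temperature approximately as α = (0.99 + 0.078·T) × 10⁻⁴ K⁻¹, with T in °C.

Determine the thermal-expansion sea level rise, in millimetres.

Layer 1: α = (0.99 + 0.078×24)×10⁻⁴ = 2.862×10⁻⁴ K⁻¹
Layer 2: α = (0.99 + 0.078×14)×10⁻⁴ = 2.082×10⁻⁴ K⁻¹
Layer 3: α = (0.99 + 0.078×1.9)×10⁻⁴ = 1.1382×10⁻⁴ K⁻¹
Layer 1: 1.7 × 200 × 2.862×10⁻⁴ = 0.097308 m
2.082×10⁻⁴ × 390 × 0.38 = 0.03085524 m
Layer 3: 1300 × 0.55 × 1.1382×10⁻⁴ = 0.0813813 m
Δh = 0.097308 + 0.03085524 + 0.0813813 = 0.20954454 m ≈ 210 mm

about 210 mm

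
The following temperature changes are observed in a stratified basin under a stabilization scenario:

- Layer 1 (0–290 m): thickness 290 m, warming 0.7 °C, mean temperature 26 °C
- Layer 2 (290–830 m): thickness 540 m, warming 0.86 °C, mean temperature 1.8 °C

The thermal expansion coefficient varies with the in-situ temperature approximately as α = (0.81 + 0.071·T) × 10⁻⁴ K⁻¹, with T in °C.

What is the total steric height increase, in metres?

Layer 1: α = (0.81 + 0.071×26)×10⁻⁴ = 2.656×10⁻⁴ K⁻¹
Layer 2: α = (0.81 + 0.071×1.8)×10⁻⁴ = 0.9378×10⁻⁴ K⁻¹
Layer 1: 0.7 × 2.656×10⁻⁴ × 290 = 0.0539168 m
Layer 2: 0.86 × 0.9378×10⁻⁴ × 540 = 0.043551432 m
Δh = 0.0539168 + 0.043551432 = 0.097468232 m

0.0975 m of thermosteric rise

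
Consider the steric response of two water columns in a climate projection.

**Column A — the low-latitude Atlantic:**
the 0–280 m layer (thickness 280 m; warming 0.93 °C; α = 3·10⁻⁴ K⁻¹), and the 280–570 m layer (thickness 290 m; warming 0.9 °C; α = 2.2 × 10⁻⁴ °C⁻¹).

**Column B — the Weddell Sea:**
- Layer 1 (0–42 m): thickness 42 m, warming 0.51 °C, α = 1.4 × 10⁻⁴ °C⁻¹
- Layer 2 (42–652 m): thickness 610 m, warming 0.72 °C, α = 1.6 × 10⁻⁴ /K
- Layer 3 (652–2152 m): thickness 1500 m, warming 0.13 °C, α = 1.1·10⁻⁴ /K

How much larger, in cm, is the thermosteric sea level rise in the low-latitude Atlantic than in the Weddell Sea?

4.1 cm larger

A 0–280 m: 280 × 0.93 × 3×10⁻⁴ = 0.07812 m
A Layer 2: 0.9 × 2.2×10⁻⁴ × 290 = 0.05742 m
A total: 0.13554 m
B 0–42 m: 42 × 1.4×10⁻⁴ × 0.51 = 0.0029988 m
B 0.72 × 610 × 1.6×10⁻⁴ = 0.070272 m
B 1500 × 0.13 × 1.1×10⁻⁴ = 0.02145 m
B total: 0.0947208 m
Difference: 0.13554 − 0.0947208 = 0.0408192 m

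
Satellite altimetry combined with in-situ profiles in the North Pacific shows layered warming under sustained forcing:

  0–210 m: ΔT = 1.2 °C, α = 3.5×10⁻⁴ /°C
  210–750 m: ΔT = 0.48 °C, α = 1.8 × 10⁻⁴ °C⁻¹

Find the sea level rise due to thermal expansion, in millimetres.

135 mm of thermosteric rise

3.5×10⁻⁴ × 1.2 × 210 = 0.08820 m
210–750 m: 1.8×10⁻⁴ × 540 × 0.48 = 0.046656 m
Δh = 0.08820 + 0.046656 = 0.134856 m ≈ 135 mm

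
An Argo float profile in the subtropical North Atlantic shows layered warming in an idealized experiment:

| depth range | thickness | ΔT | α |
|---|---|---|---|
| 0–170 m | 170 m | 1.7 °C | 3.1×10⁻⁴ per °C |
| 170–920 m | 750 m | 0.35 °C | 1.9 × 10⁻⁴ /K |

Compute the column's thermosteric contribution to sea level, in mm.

about 139 mm

0–170 m: 3.1×10⁻⁴ × 170 × 1.7 = 0.08959 m
170–920 m: 750 × 0.35 × 1.9×10⁻⁴ = 0.049875 m
Δh = 0.08959 + 0.049875 = 0.139465 m ≈ 139 mm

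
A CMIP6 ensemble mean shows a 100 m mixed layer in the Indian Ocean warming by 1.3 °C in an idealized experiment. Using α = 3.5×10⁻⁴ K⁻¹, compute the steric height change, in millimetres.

Δh = 46 mm

Δh = αΔT·H = 3.5×10⁻⁴ × 1.3 × 100 = 0.04550 m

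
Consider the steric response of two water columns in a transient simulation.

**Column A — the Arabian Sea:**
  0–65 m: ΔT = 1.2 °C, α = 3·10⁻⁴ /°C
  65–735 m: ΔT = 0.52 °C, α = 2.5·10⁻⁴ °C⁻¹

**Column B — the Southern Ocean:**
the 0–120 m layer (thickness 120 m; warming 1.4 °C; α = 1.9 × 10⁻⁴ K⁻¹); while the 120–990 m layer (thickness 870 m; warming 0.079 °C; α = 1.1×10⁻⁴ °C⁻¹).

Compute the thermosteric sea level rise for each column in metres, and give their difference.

A 1.2 × 65 × 3×10⁻⁴ = 0.02340 m
A 65–735 m: 2.5×10⁻⁴ × 670 × 0.52 = 0.08710 m
A total: 0.11050 m
B Layer 1: 1.9×10⁻⁴ × 1.4 × 120 = 0.03192 m
B 870 × 1.1×10⁻⁴ × 0.079 = 0.0075603 m
B total: 0.0394803 m
Difference: 0.11050 − 0.0394803 = 0.0710197 m

Δh_A ≈ 0.11 m, Δh_B ≈ 0.039 m; difference ≈ 0.071 m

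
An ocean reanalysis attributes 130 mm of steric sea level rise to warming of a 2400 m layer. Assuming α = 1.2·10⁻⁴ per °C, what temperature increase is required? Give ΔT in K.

ΔT = Δh/(αH) = 0.13 / (1.2×10⁻⁴ × 2400) ≈ 0.4514 K

ΔT ≈ 0.451 K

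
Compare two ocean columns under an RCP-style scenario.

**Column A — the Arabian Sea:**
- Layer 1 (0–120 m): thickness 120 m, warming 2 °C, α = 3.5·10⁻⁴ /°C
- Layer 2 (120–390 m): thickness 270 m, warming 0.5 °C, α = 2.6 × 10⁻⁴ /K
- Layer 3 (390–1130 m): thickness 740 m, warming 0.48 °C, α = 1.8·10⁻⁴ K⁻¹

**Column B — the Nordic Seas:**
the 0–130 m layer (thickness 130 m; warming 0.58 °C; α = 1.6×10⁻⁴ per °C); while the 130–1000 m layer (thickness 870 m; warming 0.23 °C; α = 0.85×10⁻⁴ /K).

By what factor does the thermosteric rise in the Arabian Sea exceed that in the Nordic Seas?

≈ 6.30×

A 0–120 m: 120 × 2 × 3.5×10⁻⁴ = 0.08400 m
A Layer 2: 2.6×10⁻⁴ × 0.5 × 270 = 0.03510 m
A 390–1130 m: 740 × 0.48 × 1.8×10⁻⁴ = 0.063936 m
A total: 0.183036 m
B 1.6×10⁻⁴ × 130 × 0.58 = 0.012064 m
B Layer 2: 0.85×10⁻⁴ × 870 × 0.23 = 0.0170085 m
B total: 0.0290725 m
Ratio: 0.183036 / 0.0290725 ≈ 6.296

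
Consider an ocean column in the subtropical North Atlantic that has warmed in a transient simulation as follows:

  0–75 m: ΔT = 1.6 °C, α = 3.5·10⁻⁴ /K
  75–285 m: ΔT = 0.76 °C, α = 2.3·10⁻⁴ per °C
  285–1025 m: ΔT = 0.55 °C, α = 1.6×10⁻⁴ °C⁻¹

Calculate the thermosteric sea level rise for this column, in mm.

0–75 m: 1.6 × 75 × 3.5×10⁻⁴ = 0.04200 m
75–285 m: 2.3×10⁻⁴ × 0.76 × 210 = 0.036708 m
285–1025 m: 1.6×10⁻⁴ × 0.55 × 740 = 0.06512 m
Δh = 0.04200 + 0.036708 + 0.06512 = 0.143828 m

Δh ≈ 144 mm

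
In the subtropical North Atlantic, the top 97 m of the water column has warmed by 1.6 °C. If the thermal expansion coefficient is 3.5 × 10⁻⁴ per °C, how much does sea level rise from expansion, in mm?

Δh = αΔT·H = 3.5×10⁻⁴ × 1.6 × 97 = 0.05432 m

about 54.3 mm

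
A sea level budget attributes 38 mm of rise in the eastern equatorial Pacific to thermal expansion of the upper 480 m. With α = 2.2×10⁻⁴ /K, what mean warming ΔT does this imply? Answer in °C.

ΔT = Δh/(αH) = 0.038 / (2.2×10⁻⁴ × 480) ≈ 0.3598 °C

about 0.360 °C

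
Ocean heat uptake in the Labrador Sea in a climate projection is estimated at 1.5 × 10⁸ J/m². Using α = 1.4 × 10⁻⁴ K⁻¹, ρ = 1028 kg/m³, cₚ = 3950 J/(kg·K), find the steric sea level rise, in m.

0.00517 m of thermosteric rise

Δh = αQ/(ρcₚ) = 1.4×10⁻⁴ × 1.5×10⁸ / (1028 × 3950) ≈ 0.0051716 m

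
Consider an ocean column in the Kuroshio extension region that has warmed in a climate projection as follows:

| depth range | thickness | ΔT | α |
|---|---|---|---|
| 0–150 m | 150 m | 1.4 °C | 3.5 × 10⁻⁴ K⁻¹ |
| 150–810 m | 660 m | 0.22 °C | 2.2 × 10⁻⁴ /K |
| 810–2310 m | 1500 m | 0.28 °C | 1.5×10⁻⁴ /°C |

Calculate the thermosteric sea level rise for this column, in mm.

150 × 1.4 × 3.5×10⁻⁴ = 0.07350 m
0.22 × 660 × 2.2×10⁻⁴ = 0.031944 m
0.28 × 1.5×10⁻⁴ × 1500 = 0.06300 m
Δh = 0.07350 + 0.031944 + 0.06300 = 0.168444 m

about 168 mm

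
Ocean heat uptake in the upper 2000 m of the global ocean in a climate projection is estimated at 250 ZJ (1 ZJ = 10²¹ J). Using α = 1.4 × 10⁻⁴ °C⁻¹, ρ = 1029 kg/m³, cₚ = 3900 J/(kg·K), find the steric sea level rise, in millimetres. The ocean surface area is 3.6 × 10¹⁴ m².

24 mm of thermosteric rise

Per unit area: Q = 250×10²¹ / (3.6×10¹⁴) ≈ 6.944×10⁸ J/m²
Δh = αQ/(ρcₚ) = 1.4×10⁻⁴ × 6.944×10⁸ / (1029 × 3900) ≈ 0.024225 m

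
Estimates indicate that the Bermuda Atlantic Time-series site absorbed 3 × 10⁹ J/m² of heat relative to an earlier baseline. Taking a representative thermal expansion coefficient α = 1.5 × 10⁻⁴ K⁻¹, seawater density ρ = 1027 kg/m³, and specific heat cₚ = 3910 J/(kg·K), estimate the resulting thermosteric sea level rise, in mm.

Δh = αQ/(ρcₚ) = 1.5×10⁻⁴ × 3×10⁹ / (1027 × 3910) ≈ 0.11206 m

Δh = 110 mm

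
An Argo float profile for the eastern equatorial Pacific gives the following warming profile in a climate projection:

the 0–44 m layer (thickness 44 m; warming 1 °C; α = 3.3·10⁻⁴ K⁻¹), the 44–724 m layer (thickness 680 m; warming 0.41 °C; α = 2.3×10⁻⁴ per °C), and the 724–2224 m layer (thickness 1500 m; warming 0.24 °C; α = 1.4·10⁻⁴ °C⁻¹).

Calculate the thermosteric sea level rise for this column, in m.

44 × 3.3×10⁻⁴ × 1 = 0.01452 m
2.3×10⁻⁴ × 680 × 0.41 = 0.064124 m
Layer 3: 1500 × 1.4×10⁻⁴ × 0.24 = 0.05040 m
Δh = 0.01452 + 0.064124 + 0.05040 = 0.129044 m

Δh ≈ 0.129 m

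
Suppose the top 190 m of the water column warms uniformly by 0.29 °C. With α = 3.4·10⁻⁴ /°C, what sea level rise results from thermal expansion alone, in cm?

1.9 cm

Δh = αΔT·H = 3.4×10⁻⁴ × 0.29 × 190 = 0.018734 m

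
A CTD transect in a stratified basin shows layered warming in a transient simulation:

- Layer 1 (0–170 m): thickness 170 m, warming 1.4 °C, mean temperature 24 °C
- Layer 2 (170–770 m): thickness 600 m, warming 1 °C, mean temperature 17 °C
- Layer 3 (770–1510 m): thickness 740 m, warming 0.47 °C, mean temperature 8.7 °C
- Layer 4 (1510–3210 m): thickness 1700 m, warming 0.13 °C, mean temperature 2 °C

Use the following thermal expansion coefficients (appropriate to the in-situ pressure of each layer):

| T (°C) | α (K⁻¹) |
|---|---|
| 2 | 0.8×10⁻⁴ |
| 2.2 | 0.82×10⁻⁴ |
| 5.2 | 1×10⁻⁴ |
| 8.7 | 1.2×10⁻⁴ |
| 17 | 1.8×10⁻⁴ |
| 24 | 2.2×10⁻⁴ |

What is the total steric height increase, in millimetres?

Layer 1 at 24 °C → α = 2.2×10⁻⁴ K⁻¹
Layer 2 at 17 °C → α = 1.8×10⁻⁴ K⁻¹
Layer 3 at 8.7 °C → α = 1.2×10⁻⁴ K⁻¹
Layer 4 at 2 °C → α = 0.8×10⁻⁴ K⁻¹
2.2×10⁻⁴ × 1.4 × 170 = 0.05236 m
600 × 1.8×10⁻⁴ × 1 = 0.10800 m
Layer 3: 0.47 × 740 × 1.2×10⁻⁴ = 0.041736 m
1700 × 0.13 × 0.8×10⁻⁴ = 0.01768 m
Δh = 0.05236 + 0.10800 + 0.041736 + 0.01768 = 0.219776 m ≈ 220 mm

220 mm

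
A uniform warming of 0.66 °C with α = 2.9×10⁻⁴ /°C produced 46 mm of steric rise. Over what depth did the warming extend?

H = Δh/(αΔT) = 0.046 / (2.9×10⁻⁴ × 0.66) ≈ 240.3 m

240 m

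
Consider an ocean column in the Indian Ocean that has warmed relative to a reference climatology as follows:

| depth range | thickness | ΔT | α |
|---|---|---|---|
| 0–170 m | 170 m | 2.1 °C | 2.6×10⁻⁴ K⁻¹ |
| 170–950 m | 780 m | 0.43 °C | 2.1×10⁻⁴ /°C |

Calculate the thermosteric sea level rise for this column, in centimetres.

Δh ≈ 16 cm

Layer 1: 170 × 2.6×10⁻⁴ × 2.1 = 0.09282 m
170–950 m: 780 × 0.43 × 2.1×10⁻⁴ = 0.070434 m
Δh = 0.09282 + 0.070434 = 0.163254 m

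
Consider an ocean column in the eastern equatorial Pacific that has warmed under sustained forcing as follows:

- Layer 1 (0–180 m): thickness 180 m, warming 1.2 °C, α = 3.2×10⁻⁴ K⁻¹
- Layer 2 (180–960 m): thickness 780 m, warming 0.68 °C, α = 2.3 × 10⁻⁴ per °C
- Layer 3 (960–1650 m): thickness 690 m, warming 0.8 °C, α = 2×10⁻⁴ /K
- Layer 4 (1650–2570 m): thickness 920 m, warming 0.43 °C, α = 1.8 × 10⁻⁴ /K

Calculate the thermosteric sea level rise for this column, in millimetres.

373 mm of thermosteric rise

Layer 1: 180 × 1.2 × 3.2×10⁻⁴ = 0.06912 m
780 × 2.3×10⁻⁴ × 0.68 = 0.121992 m
960–1650 m: 690 × 0.8 × 2×10⁻⁴ = 0.11040 m
920 × 1.8×10⁻⁴ × 0.43 = 0.071208 m
Δh = 0.06912 + 0.121992 + 0.11040 + 0.071208 = 0.37272 m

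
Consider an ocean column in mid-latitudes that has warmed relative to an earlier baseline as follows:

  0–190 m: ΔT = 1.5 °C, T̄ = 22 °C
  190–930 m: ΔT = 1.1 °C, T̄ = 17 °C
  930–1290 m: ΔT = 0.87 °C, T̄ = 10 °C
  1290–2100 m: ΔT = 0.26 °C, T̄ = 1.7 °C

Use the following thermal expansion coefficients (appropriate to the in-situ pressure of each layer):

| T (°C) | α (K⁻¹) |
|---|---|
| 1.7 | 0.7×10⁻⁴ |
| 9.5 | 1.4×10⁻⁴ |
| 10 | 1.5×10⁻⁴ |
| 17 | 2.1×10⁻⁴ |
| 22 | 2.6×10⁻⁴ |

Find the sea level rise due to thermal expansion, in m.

Layer 1 at 22 °C → α = 2.6×10⁻⁴ K⁻¹
Layer 2 at 17 °C → α = 2.1×10⁻⁴ K⁻¹
Layer 3 at 10 °C → α = 1.5×10⁻⁴ K⁻¹
Layer 4 at 1.7 °C → α = 0.7×10⁻⁴ K⁻¹
190 × 2.6×10⁻⁴ × 1.5 = 0.07410 m
2.1×10⁻⁴ × 740 × 1.1 = 0.17094 m
930–1290 m: 1.5×10⁻⁴ × 0.87 × 360 = 0.04698 m
1290–2100 m: 0.26 × 0.7×10⁻⁴ × 810 = 0.014742 m
Δh = 0.07410 + 0.17094 + 0.04698 + 0.014742 = 0.306762 m ≈ 0.31 m

Δh = 0.31 m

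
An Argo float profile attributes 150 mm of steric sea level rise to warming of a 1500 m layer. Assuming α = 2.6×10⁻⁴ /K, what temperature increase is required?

ΔT = Δh/(αH) = 0.15 / (2.6×10⁻⁴ × 1500) ≈ 0.3846 °C

0.385 °C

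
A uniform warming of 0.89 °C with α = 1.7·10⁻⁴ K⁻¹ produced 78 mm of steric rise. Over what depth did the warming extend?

about 516 m

H = Δh/(αΔT) = 0.078 / (1.7×10⁻⁴ × 0.89) ≈ 515.5 m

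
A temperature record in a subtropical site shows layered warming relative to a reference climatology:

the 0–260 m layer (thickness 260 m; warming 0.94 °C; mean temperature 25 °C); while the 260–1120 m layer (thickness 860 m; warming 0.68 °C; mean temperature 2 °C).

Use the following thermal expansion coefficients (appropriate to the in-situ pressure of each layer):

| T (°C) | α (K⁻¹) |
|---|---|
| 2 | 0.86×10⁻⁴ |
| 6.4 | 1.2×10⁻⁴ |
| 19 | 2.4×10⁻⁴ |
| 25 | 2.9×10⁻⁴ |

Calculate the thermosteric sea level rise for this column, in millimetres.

Layer 1 at 25 °C → α = 2.9×10⁻⁴ K⁻¹
Layer 2 at 2 °C → α = 0.86×10⁻⁴ K⁻¹
0–260 m: 2.9×10⁻⁴ × 0.94 × 260 = 0.070876 m
260–1120 m: 0.86×10⁻⁴ × 860 × 0.68 = 0.0502928 m
Δh = 0.070876 + 0.0502928 = 0.1211688 m

Δh = 121 mm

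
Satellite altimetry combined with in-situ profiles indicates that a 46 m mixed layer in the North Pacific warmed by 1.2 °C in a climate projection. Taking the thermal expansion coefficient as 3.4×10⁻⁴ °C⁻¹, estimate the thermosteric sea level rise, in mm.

Δh = αΔT·H = 3.4×10⁻⁴ × 1.2 × 46 = 0.018768 m

19 mm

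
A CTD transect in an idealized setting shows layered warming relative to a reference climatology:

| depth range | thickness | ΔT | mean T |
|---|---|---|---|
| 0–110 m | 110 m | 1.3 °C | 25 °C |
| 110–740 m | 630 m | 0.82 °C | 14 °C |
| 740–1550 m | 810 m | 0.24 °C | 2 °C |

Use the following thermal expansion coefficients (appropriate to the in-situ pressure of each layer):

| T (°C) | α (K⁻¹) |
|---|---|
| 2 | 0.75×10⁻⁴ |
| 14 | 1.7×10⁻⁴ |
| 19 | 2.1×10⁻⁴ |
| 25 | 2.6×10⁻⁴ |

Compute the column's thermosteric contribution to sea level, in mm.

140 mm of thermosteric rise

Layer 1 at 25 °C → α = 2.6×10⁻⁴ K⁻¹
Layer 2 at 14 °C → α = 1.7×10⁻⁴ K⁻¹
Layer 3 at 2 °C → α = 0.75×10⁻⁴ K⁻¹
2.6×10⁻⁴ × 110 × 1.3 = 0.03718 m
Layer 2: 1.7×10⁻⁴ × 0.82 × 630 = 0.087822 m
0.24 × 0.75×10⁻⁴ × 810 = 0.01458 m
Δh = 0.03718 + 0.087822 + 0.01458 = 0.139582 m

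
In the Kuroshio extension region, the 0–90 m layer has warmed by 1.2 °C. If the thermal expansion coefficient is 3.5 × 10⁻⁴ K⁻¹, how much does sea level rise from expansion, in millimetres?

Δh = αΔT·H = 3.5×10⁻⁴ × 1.2 × 90 = 0.03780 m

Δh ≈ 38 mm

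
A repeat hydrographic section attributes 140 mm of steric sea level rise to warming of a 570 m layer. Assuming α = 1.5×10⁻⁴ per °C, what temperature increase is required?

ΔT = Δh/(αH) = 0.14 / (1.5×10⁻⁴ × 570) ≈ 1.637 K

about 1.64 K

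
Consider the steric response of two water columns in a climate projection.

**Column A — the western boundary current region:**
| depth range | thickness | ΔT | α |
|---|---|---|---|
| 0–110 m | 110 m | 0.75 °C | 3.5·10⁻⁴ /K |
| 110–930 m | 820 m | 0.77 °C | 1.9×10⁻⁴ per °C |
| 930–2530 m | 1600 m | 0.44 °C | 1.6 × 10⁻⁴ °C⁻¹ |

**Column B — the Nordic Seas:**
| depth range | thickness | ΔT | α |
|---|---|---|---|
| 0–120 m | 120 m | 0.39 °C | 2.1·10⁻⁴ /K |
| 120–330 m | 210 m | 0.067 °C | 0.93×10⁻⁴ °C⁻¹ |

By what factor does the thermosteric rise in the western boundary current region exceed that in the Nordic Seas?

A 0–110 m: 3.5×10⁻⁴ × 110 × 0.75 = 0.028875 m
A 1.9×10⁻⁴ × 820 × 0.77 = 0.119966 m
A 1600 × 0.44 × 1.6×10⁻⁴ = 0.11264 m
A total: 0.261481 m
B 2.1×10⁻⁴ × 0.39 × 120 = 0.009828 m
B 120–330 m: 0.93×10⁻⁴ × 210 × 0.067 = 0.00130851 m
B total: 0.01113651 m
Ratio: 0.261481 / 0.01113651 ≈ 23.48

≈ 23.5×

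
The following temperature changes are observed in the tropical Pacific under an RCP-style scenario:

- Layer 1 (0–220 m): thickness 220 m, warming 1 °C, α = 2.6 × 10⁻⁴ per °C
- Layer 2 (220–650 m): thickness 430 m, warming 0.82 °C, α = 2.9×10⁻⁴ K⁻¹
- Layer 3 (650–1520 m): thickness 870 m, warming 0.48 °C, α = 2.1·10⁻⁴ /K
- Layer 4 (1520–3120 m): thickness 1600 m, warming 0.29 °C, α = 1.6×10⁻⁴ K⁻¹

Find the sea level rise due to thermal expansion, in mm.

Layer 1: 220 × 2.6×10⁻⁴ × 1 = 0.05720 m
0.82 × 2.9×10⁻⁴ × 430 = 0.102254 m
0.48 × 2.1×10⁻⁴ × 870 = 0.087696 m
1600 × 0.29 × 1.6×10⁻⁴ = 0.07424 m
Δh = 0.05720 + 0.102254 + 0.087696 + 0.07424 = 0.32139 m

Δh = 321 mm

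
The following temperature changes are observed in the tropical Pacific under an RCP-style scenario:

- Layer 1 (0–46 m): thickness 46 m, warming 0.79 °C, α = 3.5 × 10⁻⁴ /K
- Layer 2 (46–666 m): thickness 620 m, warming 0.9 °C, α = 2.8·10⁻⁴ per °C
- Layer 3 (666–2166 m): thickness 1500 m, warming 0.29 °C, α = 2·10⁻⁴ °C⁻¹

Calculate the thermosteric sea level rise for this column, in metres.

0.256 m

3.5×10⁻⁴ × 0.79 × 46 = 0.012719 m
2.8×10⁻⁴ × 0.9 × 620 = 0.15624 m
2×10⁻⁴ × 1500 × 0.29 = 0.08700 m
Δh = 0.012719 + 0.15624 + 0.08700 = 0.255959 m ≈ 0.256 m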